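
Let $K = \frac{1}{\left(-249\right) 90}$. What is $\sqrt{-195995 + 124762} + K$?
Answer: $- \frac{1}{22410} + i \sqrt{71233} \approx -4.4623 \cdot 10^{-5} + 266.9 i$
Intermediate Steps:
$K = - \frac{1}{22410}$ ($K = \frac{1}{-22410} = - \frac{1}{22410} \approx -4.4623 \cdot 10^{-5}$)
$\sqrt{-195995 + 124762} + K = \sqrt{-195995 + 124762} - \frac{1}{22410} = \sqrt{-71233} - \frac{1}{22410} = i \sqrt{71233} - \frac{1}{22410} = - \frac{1}{22410} + i \sqrt{71233}$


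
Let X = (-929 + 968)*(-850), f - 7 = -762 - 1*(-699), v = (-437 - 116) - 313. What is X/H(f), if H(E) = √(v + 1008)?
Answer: -16575*√142/71 ≈ -2781.9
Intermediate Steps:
v = -866 (v = -553 - 313 = -866)
f = -56 (f = 7 + (-762 - 1*(-699)) = 7 + (-762 + 699) = 7 - 63 = -56)
H(E) = √142 (H(E) = √(-866 + 1008) = √142)
X = -33150 (X = 39*(-850) = -33150)
X/H(f) = -33150*√142/142 = -16575*√142/71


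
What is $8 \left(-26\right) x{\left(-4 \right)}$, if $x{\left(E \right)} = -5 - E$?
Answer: $208$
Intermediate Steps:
$8 \left(-26\right) x{\left(-4 \right)} = 8 \left(-26\right) \left(-5 - -4\right) = - 208 \left(-5 + 4\right) = \left(-208\right) \left(-1\right) = 208$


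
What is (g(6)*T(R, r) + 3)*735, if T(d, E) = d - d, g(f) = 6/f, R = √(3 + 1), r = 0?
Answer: 2205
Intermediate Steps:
R = 2 (R = √4 = 2)
T(d, E) = 0
(g(6)*T(R, r) + 3)*735 = ((6/6)*0 + 3)*735 = ((6*(⅙))*0 + 3)*735 = (1*0 + 3)*735 = (0 + 3)*735 = 3*735 = 2205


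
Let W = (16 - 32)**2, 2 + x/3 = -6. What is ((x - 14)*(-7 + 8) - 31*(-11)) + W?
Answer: 559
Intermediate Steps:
x = -24 (x = -6 + 3*(-6) = -6 - 18 = -24)
W = 256 (W = (-16)**2 = 256)
((x - 14)*(-7 + 8) - 31*(-11)) + W = ((-24 - 14)*(-7 + 8) - 31*(-11)) + 256 = (-38*1 + 341) + 256 = (-38 + 341) + 256 = 303 + 256 = 559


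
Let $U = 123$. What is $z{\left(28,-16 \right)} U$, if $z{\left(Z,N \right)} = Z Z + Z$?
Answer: $99876$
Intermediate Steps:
$z{\left(Z,N \right)} = Z + Z^{2}$ ($z{\left(Z,N \right)} = Z^{2} + Z = Z + Z^{2}$)
$z{\left(28,-16 \right)} U = 28 \left(1 + 28\right) 123 = 28 \cdot 29 \cdot 123 = 812 \cdot 123 = 99876$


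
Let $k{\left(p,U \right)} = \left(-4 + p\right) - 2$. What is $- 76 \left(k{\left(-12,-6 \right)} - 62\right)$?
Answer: $6080$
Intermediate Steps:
$k{\left(p,U \right)} = -6 + p$
$- 76 \left(k{\left(-12,-6 \right)} - 62\right) = - 76 \left(\left(-6 - 12\right) - 62\right) = - 76 \left(-18 - 62\right) = \left(-76\right) \left(-80\right) = 6080$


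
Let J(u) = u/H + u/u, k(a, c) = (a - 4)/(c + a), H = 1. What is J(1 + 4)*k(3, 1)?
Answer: -3/2 ≈ -1.5000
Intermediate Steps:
k(a, c) = (-4 + a)/(a + c)
J(u) = 1 + u (J(u) = u/1 + u/u = u*1 + 1 = u + 1 = 1 + u)
J(1 + 4)*k(3, 1) = (1 + (1 + 4))*((-4 + 3)/(3 + 1)) = (1 + 5)*(-1/4) = 6*((¼)*(-1)) = 6*(-¼) = -3/2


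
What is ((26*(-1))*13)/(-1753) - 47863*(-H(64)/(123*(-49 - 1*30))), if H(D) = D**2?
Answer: -343666840198/17033901 ≈ -20175.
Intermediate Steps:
((26*(-1))*13)/(-1753) - 47863*(-H(64)/(123*(-49 - 1*30))) = ((26*(-1))*13)/(-1753) - 47863*(-4096/(123*(-49 - 1*30))) = -26*13*(-1/1753) - 47863*(-4096/(123*(-49 - 30))) = -338*(-1/1753) - 47863/(-79*(-123)*(1/4096)) = 338/1753 - 47863/(9717*(1/4096)) = 338/1753 - 47863/9717/4096 = 338/1753 - 47863*4096/9717 = 338/1753 - 196046848/9717 = -343666840198/17033901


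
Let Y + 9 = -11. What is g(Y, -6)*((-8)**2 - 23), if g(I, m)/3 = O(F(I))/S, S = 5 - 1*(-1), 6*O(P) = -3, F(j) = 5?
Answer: -41/4 ≈ -10.250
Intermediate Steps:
Y = -20 (Y = -9 - 11 = -20)
O(P) = -1/2 (O(P) = (1/6)*(-3) = -1/2)
S = 6 (S = 5 + 1 = 6)
g(I, m) = -1/4 (g(I, m) = 3*(-1/2/6) = 3*(-1/2*1/6) = 3*(-1/12) = -1/4)
g(Y, -6)*((-8)**2 - 23) = -((-8)**2 - 23)/4 = -(64 - 23)/4 = -1/4*41 = -41/4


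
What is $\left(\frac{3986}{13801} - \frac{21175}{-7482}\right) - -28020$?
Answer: $\frac{2893641537067}{103259082} \approx 28023.0$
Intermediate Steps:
$\left(\frac{3986}{13801} - \frac{21175}{-7482}\right) - -28020 = \left(3986 \cdot \frac{1}{13801} - - \frac{21175}{7482}\right) + 28020 = \left(\frac{3986}{13801} + \frac{21175}{7482}\right) + 28020 = \frac{322059427}{103259082} + 28020 = \frac{2893641537067}{103259082}$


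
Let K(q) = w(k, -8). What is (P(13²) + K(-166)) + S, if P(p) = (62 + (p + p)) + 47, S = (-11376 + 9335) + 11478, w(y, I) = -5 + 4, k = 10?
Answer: 9883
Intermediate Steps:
w(y, I) = -1
S = 9437 (S = -2041 + 11478 = 9437)
K(q) = -1
P(p) = 109 + 2*p (P(p) = (62 + 2*p) + 47 = 109 + 2*p)
(P(13²) + K(-166)) + S = ((109 + 2*13²) - 1) + 9437 = ((109 + 2*169) - 1) + 9437 = ((109 + 338) - 1) + 9437 = (447 - 1) + 9437 = 446 + 9437 = 9883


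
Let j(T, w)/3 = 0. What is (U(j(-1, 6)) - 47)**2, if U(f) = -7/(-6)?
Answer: 75625/36 ≈ 2100.7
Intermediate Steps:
j(T, w) = 0 (j(T, w) = 3*0 = 0)
U(f) = 7/6 (U(f) = -7*(-1/6) = 7/6)
(U(j(-1, 6)) - 47)**2 = (7/6 - 47)**2 = (-275/6)**2 = 75625/36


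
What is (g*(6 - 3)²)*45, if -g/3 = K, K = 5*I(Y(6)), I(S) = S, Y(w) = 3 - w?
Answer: 18225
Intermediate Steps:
K = -15 (K = 5*(3 - 1*6) = 5*(3 - 6) = 5*(-3) = -15)
g = 45 (g = -3*(-15) = 45)
(g*(6 - 3)²)*45 = (45*(6 - 3)²)*45 = (45*3²)*45 = (45*9)*45 = 405*45 = 18225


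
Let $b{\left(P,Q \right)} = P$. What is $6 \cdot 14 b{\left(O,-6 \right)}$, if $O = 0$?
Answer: $0$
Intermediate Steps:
$6 \cdot 14 b{\left(O,-6 \right)} = 6 \cdot 14 \cdot 0 = 84 \cdot 0 = 0$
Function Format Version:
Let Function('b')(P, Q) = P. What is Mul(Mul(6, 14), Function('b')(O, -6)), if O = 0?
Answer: 0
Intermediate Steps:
Mul(Mul(6, 14), Function('b')(O, -6)) = Mul(Mul(6, 14), 0) = Mul(84, 0) = 0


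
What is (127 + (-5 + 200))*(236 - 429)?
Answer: -62146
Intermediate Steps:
(127 + (-5 + 200))*(236 - 429) = (127 + 195)*(-193) = 322*(-193) = -62146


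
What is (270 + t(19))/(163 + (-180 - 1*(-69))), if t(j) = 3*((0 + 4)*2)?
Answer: 147/26 ≈ 5.6538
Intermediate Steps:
t(j) = 24 (t(j) = 3*(4*2) = 3*8 = 24)
(270 + t(19))/(163 + (-180 - 1*(-69))) = (270 + 24)/(163 + (-180 - 1*(-69))) = 294/(163 + (-180 + 69)) = 294/(163 - 111) = 294/52 = 294*(1/52) = 147/26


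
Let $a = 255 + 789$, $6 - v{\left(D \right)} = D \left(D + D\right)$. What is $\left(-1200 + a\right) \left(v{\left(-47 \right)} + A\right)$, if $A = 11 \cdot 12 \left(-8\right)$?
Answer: $853008$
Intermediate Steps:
$v{\left(D \right)} = 6 - 2 D^{2}$ ($v{\left(D \right)} = 6 - D \left(D + D\right) = 6 - D 2 D = 6 - 2 D^{2}$)
$A = -1056$ ($A = 132 \left(-8\right) = -1056$)
$a = 1044$
$\left(-1200 + a\right) \left(v{\left(-47 \right)} + A\right) = \left(-1200 + 1044\right) \left(\left(6 - 2 \left(-47\right)^{2}\right) - 1056\right) = - 156 \left(\left(6 - 4418\right) - 1056\right) = - 156 \left(-4412 - 1056\right) = \left(-156\right) \left(-5468\right) = 853008$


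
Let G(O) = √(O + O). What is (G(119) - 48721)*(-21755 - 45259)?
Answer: 3264989094 - 67014*√238 ≈ 3.2640e+9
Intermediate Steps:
G(O) = √2*√O (G(O) = √(2*O) = √2*√O)
(G(119) - 48721)*(-21755 - 45259) = (√2*√119 - 48721)*(-21755 - 45259) = (√238 - 48721)*(-67014) = (-48721 + √238)*(-67014) = 3264989094 - 67014*√238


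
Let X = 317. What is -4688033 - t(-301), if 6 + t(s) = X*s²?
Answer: -33408544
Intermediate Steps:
t(s) = -6 + 317*s²
-4688033 - t(-301) = -4688033 - (-6 + 317*(-301)²) = -4688033 - (-6 + 317*90601) = -4688033 - (-6 + 28720517) = -4688033 - 1*28720511 = -4688033 - 28720511 = -33408544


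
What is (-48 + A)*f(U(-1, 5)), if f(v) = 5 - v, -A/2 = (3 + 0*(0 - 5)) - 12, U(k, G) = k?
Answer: -180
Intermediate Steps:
A = 18 (A = -2*((3 + 0*(0 - 5)) - 12) = -2*((3 + 0*(-5)) - 12) = -2*((3 + 0) - 12) = -2*(3 - 12) = -2*(-9) = 18)
(-48 + A)*f(U(-1, 5)) = (-48 + 18)*(5 - 1*(-1)) = -30*(5 + 1) = -30*6 = -180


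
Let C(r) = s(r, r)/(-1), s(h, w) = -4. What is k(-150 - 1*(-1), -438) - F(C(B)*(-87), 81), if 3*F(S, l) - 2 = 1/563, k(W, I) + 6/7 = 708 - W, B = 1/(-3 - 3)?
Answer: 10114288/11823 ≈ 855.48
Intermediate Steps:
B = -1/6 (B = 1/(-6) = -1/6 ≈ -0.16667)
k(W, I) = 4950/7 - W (k(W, I) = -6/7 + (708 - W) = 4950/7 - W)
C(r) = 4 (C(r) = -4/(-1) = -4*(-1) = 4)
F(S, l) = 1127/1689 (F(S, l) = 2/3 + (1/3)/563 = 2/3 + (1/3)*(1/563) = 2/3 + 1/1689 = 1127/1689)
k(-150 - 1*(-1), -438) - F(C(B)*(-87), 81) = (4950/7 - (-150 - 1*(-1))) - 1*1127/1689 = (4950/7 - (-150 + 1)) - 1127/1689 = (4950/7 - 1*(-149)) - 1127/1689 = (4950/7 + 149) - 1127/1689 = 5993/7 - 1127/1689 = 10114288/11823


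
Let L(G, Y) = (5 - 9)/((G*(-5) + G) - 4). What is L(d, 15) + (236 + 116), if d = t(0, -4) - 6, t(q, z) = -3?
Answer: 2815/8 ≈ 351.88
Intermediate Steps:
d = -9 (d = -3 - 6 = -9)
L(G, Y) = -4/(-4 - 4*G) (L(G, Y) = -4/((-5*G + G) - 4) = -4/(-4*G - 4) = -4/(-4 - 4*G))
L(d, 15) + (236 + 116) = 1/(1 - 9) + (236 + 116) = 1/(-8) + 352 = -⅛ + 352 = 2815/8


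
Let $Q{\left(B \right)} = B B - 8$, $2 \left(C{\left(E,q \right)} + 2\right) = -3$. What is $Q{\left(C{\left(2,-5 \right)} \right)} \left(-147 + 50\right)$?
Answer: $- \frac{1649}{4} \approx -412.25$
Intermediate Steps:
$C{\left(E,q \right)} = - \frac{7}{2}$ ($C{\left(E,q \right)} = -2 + \frac{1}{2} \left(-3\right) = -2 - \frac{3}{2} = - \frac{7}{2}$)
$Q{\left(B \right)} = -8 + B^{2}$ ($Q{\left(B \right)} = B^{2} - 8 = -8 + B^{2}$)
$Q{\left(C{\left(2,-5 \right)} \right)} \left(-147 + 50\right) = \left(-8 + \left(- \frac{7}{2}\right)^{2}\right) \left(-147 + 50\right) = \left(-8 + \frac{49}{4}\right) \left(-97\right) = \frac{17}{4} \left(-97\right) = - \frac{1649}{4}$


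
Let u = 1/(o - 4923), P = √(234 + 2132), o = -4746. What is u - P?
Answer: -1/9669 - 13*√14 ≈ -48.642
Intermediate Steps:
P = 13*√14 (P = √2366 = 13*√14 ≈ 48.642)
u = -1/9669 (u = 1/(-4746 - 4923) = 1/(-9669) = -1/9669 ≈ -0.00010342)
u - P = -1/9669 - 13*√14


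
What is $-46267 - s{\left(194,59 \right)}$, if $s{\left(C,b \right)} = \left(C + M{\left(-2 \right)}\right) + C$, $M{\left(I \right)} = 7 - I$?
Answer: $-46664$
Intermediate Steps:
$s{\left(C,b \right)} = 9 + 2 C$ ($s{\left(C,b \right)} = \left(C + \left(7 - -2\right)\right) + C = \left(C + \left(7 + 2\right)\right) + C = \left(C + 9\right) + C = \left(9 + C\right) + C = 9 + 2 C$)
$-46267 - s{\left(194,59 \right)} = -46267 - \left(9 + 2 \cdot 194\right) = -46267 - \left(9 + 388\right) = -46267 - 397 = -46664$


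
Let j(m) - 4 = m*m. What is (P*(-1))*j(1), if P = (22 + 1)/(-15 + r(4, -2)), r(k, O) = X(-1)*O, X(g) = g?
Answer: 115/13 ≈ 8.8462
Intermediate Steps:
j(m) = 4 + m**2 (j(m) = 4 + m*m = 4 + m**2)
r(k, O) = -O
P = -23/13 (P = (22 + 1)/(-15 - 1*(-2)) = 23/(-15 + 2) = 23/(-13) = 23*(-1/13) = -23/13 ≈ -1.7692)
(P*(-1))*j(1) = (-23/13*(-1))*(4 + 1**2) = 23*(4 + 1)/13 = (23/13)*5 = 115/13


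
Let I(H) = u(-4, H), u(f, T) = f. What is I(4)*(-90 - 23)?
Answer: 452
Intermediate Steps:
I(H) = -4
I(4)*(-90 - 23) = -4*(-90 - 23) = -4*(-113) = 452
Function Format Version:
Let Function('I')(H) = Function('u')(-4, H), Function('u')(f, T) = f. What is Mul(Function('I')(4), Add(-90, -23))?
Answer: 452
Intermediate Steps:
Function('I')(H) = -4
Mul(Function('I')(4), Add(-90, -23)) = Mul(-4, Add(-90, -23)) = Mul(-4, -113) = 452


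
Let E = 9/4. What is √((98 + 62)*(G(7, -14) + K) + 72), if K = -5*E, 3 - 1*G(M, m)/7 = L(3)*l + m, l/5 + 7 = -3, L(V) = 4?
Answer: 4*√15082 ≈ 491.24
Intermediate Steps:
l = -50 (l = -35 + 5*(-3) = -35 - 15 = -50)
E = 9/4 (E = 9*(¼) = 9/4 ≈ 2.2500)
G(M, m) = 1421 - 7*m (G(M, m) = 21 - 7*(4*(-50) + m) = 21 - 7*(-200 + m) = 21 + (1400 - 7*m) = 1421 - 7*m)
K = -45/4 (K = -5*9/4 = -45/4 ≈ -11.250)
√((98 + 62)*(G(7, -14) + K) + 72) = √((98 + 62)*((1421 - 7*(-14)) - 45/4) + 72) = √(160*((1421 + 98) - 45/4) + 72) = √(160*(1519 - 45/4) + 72) = √(160*(6031/4) + 72) = √(241240 + 72) = √241312 = 4*√15082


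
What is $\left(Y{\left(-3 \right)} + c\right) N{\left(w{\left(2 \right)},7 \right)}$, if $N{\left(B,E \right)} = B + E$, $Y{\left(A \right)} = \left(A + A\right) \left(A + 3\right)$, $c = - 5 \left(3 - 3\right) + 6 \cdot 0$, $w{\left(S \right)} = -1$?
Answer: $0$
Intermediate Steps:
$c = 0$ ($c = \left(-5\right) 0 + 0 = 0 + 0 = 0$)
$Y{\left(A \right)} = 2 A \left(3 + A\right)$
$\left(Y{\left(-3 \right)} + c\right) N{\left(w{\left(2 \right)},7 \right)} = \left(2 \left(-3\right) \left(3 - 3\right) + 0\right) \left(-1 + 7\right) = \left(2 \left(-3\right) 0 + 0\right) 6 = \left(0 + 0\right) 6 = 0 \cdot 6 = 0$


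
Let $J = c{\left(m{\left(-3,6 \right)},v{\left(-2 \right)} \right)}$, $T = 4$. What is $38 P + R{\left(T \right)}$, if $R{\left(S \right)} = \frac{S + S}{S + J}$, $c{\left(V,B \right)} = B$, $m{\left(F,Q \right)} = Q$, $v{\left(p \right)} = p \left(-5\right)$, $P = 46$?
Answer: $\frac{12240}{7} \approx 1748.6$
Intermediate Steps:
$v{\left(p \right)} = - 5 p$
$J = 10$ ($J = \left(-5\right) \left(-2\right) = 10$)
$R{\left(S \right)} = \frac{2 S}{10 + S}$ ($R{\left(S \right)} = \frac{S + S}{S + 10} = \frac{2 S}{10 + S}$)
$38 P + R{\left(T \right)} = 38 \cdot 46 + 2 \cdot 4 \frac{1}{10 + 4} = 1748 + 2 \cdot 4 \cdot \frac{1}{14} = 1748 + \frac{4}{7} = \frac{12240}{7}$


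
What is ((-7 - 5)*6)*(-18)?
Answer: 1296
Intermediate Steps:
((-7 - 5)*6)*(-18) = -12*6*(-18) = -72*(-18) = 1296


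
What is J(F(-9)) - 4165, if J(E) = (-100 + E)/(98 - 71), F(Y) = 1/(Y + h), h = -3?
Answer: -1350661/324 ≈ -4168.7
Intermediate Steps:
F(Y) = 1/(-3 + Y) (F(Y) = 1/(Y - 3) = 1/(-3 + Y))
J(E) = -100/27 + E/27 (J(E) = (-100 + E)/27 = (-100 + E)*(1/27) = -100/27 + E/27)
J(F(-9)) - 4165 = (-100/27 + 1/(27*(-3 - 9))) - 4165 = (-100/27 + (1/27)/(-12)) - 4165 = (-100/27 + (1/27)*(-1/12)) - 4165 = (-100/27 - 1/324) - 4165 = -1201/324 - 4165 = -1350661/324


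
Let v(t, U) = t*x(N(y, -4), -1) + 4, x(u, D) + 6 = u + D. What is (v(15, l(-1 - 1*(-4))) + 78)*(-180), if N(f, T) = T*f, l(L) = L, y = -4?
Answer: -39060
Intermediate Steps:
x(u, D) = -6 + D + u (x(u, D) = -6 + (u + D) = -6 + (D + u) = -6 + D + u)
v(t, U) = 4 + 9*t (v(t, U) = t*(-6 - 1 - 4*(-4)) + 4 = t*(-6 - 1 + 16) + 4 = t*9 + 4 = 9*t + 4 = 4 + 9*t)
(v(15, l(-1 - 1*(-4))) + 78)*(-180) = ((4 + 9*15) + 78)*(-180) = ((4 + 135) + 78)*(-180) = (139 + 78)*(-180) = 217*(-180) = -39060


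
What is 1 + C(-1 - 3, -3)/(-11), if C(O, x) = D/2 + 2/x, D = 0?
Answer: 35/33 ≈ 1.0606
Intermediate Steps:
C(O, x) = 2/x (C(O, x) = 0/2 + 2/x = 0*(1/2) + 2/x = 0 + 2/x = 2/x)
1 + C(-1 - 3, -3)/(-11) = 1 + (2/(-3))/(-11) = 1 + (2*(-1/3))*(-1/11) = 1 - 2/3*(-1/11) = 1 + 2/33 = 35/33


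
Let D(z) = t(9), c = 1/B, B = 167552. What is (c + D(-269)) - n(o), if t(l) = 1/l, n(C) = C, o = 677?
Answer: -1020726775/1507968 ≈ -676.89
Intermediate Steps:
c = 1/167552 ≈ 5.9683e-6
D(z) = ⅑ (D(z) = 1/9 = ⅑)
(c + D(-269)) - n(o) = (1/167552 + ⅑) - 1*677 = 167561/1507968 - 677 = -1020726775/1507968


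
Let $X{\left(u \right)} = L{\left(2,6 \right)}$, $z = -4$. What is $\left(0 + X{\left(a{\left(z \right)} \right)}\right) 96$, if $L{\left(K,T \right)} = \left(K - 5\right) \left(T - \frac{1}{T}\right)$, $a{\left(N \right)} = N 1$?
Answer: $-1680$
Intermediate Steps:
$a{\left(N \right)} = N$
$L{\left(K,T \right)} = \left(-5 + K\right) \left(T - \frac{1}{T}\right)$
$X{\left(u \right)} = - \frac{35}{2}$ ($X{\left(u \right)} = \frac{5 - 2 + 6^{2} \left(-5 + 2\right)}{6} = \frac{5 - 2 + 36 \left(-3\right)}{6} = \frac{5 - 2 - 108}{6} = \frac{1}{6} \left(-105\right) = - \frac{35}{2}$)
$\left(0 + X{\left(a{\left(z \right)} \right)}\right) 96 = \left(0 - \frac{35}{2}\right) 96 = \left(- \frac{35}{2}\right) 96 = -1680$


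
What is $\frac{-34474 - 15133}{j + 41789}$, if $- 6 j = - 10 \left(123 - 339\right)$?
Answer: $- \frac{49607}{41429} \approx -1.1974$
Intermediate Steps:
$j = -360$ ($j = - \frac{\left(-10\right) \left(123 - 339\right)}{6} = - \frac{\left(-10\right) \left(-216\right)}{6} = \left(- \frac{1}{6}\right) 2160 = -360$)
$\frac{-34474 - 15133}{j + 41789} = \frac{-34474 - 15133}{-360 + 41789} = - \frac{49607}{41429}$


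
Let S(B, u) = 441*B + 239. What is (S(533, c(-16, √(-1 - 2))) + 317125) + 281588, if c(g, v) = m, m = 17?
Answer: 834005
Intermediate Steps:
c(g, v) = 17
S(B, u) = 239 + 441*B
(S(533, c(-16, √(-1 - 2))) + 317125) + 281588 = ((239 + 441*533) + 317125) + 281588 = ((239 + 235053) + 317125) + 281588 = (235292 + 317125) + 281588 = 552417 + 281588 = 834005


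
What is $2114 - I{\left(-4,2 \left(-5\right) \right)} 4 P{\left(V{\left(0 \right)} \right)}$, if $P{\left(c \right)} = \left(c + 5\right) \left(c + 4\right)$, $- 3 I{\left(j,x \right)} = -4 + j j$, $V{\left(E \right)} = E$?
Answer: $2434$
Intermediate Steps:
$I{\left(j,x \right)} = \frac{4}{3} - \frac{j^{2}}{3}$ ($I{\left(j,x \right)} = - \frac{-4 + j j}{3} = - \frac{-4 + j^{2}}{3} = \frac{4}{3} - \frac{j^{2}}{3}$)
$P{\left(c \right)} = \left(4 + c\right) \left(5 + c\right)$ ($P{\left(c \right)} = \left(5 + c\right) \left(4 + c\right) = \left(4 + c\right) \left(5 + c\right)$)
$2114 - I{\left(-4,2 \left(-5\right) \right)} 4 P{\left(V{\left(0 \right)} \right)} = 2114 - \left(\frac{4}{3} - \frac{\left(-4\right)^{2}}{3}\right) 4 \left(20 + 0^{2} + 9 \cdot 0\right) = 2114 - \left(\frac{4}{3} - \frac{16}{3}\right) 4 \left(20 + 0 + 0\right) = 2114 - \left(\frac{4}{3} - \frac{16}{3}\right) 4 \cdot 20 = 2114 - \left(-4\right) 4 \cdot 20 = 2114 - \left(-16\right) 20 = 2114 - -320 = 2114 + 320 = 2434$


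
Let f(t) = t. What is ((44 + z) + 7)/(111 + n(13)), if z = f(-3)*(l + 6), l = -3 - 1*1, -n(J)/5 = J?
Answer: 45/46 ≈ 0.97826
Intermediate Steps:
n(J) = -5*J
l = -4 (l = -3 - 1 = -4)
z = -6 (z = -3*(-4 + 6) = -3*2 = -6)
((44 + z) + 7)/(111 + n(13)) = ((44 - 6) + 7)/(111 - 5*13) = (38 + 7)/(111 - 65) = 45/46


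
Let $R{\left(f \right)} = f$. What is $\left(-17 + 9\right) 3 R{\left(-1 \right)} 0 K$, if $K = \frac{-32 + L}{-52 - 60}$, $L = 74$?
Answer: $0$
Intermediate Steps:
$K = - \frac{3}{8}$ ($K = \frac{-32 + 74}{-52 - 60} = \frac{42}{-112} = 42 \left(- \frac{1}{112}\right) = - \frac{3}{8} \approx -0.375$)
$\left(-17 + 9\right) 3 R{\left(-1 \right)} 0 K = \left(-17 + 9\right) 3 \left(-1\right) 0 \left(- \frac{3}{8}\right) = - 8 \left(\left(-3\right) 0\right) \left(- \frac{3}{8}\right) = \left(-8\right) 0 \left(- \frac{3}{8}\right) = 0 \left(- \frac{3}{8}\right) = 0$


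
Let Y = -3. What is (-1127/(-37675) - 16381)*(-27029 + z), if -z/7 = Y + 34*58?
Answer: 25187250194976/37675 ≈ 6.6854e+8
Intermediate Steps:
z = -13783 (z = -7*(-3 + 34*58) = -7*(-3 + 1972) = -7*1969 = -13783)
(-1127/(-37675) - 16381)*(-27029 + z) = (-1127/(-37675) - 16381)*(-27029 - 13783) = (-1127*(-1/37675) - 16381)*(-40812) = (1127/37675 - 16381)*(-40812) = -617153048/37675*(-40812) = 25187250194976/37675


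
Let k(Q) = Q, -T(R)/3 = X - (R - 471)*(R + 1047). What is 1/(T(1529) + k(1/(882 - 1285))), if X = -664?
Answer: 403/3295821047 ≈ 1.2228e-7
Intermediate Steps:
T(R) = 1992 + 3*(-471 + R)*(1047 + R) (T(R) = -3*(-664 - (R - 471)*(R + 1047)) = -3*(-664 - (-471 + R)*(1047 + R)) = 1992 + 3*(-471 + R)*(1047 + R))
1/(T(1529) + k(1/(882 - 1285))) = 1/((-1477419 + 3*1529**2 + 1728*1529) + 1/(882 - 1285)) = 1/((-1477419 + 3*2337841 + 2642112) + 1/(-403)) = 1/((-1477419 + 7013523 + 2642112) - 1/403) = 1/(8178216 - 1/403) = 1/(3295821047/403) = 403/3295821047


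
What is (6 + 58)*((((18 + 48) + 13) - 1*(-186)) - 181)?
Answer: 5376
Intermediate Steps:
(6 + 58)*((((18 + 48) + 13) - 1*(-186)) - 181) = 64*(((66 + 13) + 186) - 181) = 64*((79 + 186) - 181) = 64*(265 - 181) = 64*84 = 5376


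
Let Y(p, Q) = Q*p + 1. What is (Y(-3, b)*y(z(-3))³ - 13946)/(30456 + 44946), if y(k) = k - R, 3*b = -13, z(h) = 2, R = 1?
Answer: -774/4189 ≈ -0.18477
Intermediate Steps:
b = -13/3 (b = (⅓)*(-13) = -13/3 ≈ -4.3333)
Y(p, Q) = 1 + Q*p
y(k) = -1 + k (y(k) = k - 1*1 = k - 1 = -1 + k)
(Y(-3, b)*y(z(-3))³ - 13946)/(30456 + 44946) = ((1 - 13/3*(-3))*(-1 + 2)³ - 13946)/(30456 + 44946) = ((1 + 13)*1³ - 13946)/75402 = (14*1 - 13946)*(1/75402) = (14 - 13946)*(1/75402) = -13932*1/75402 = -774/4189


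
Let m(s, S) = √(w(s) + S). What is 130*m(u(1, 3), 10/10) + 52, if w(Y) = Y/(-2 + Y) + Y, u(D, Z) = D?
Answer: 182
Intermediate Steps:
w(Y) = Y + Y/(-2 + Y) (w(Y) = Y/(-2 + Y) + Y = Y + Y/(-2 + Y))
m(s, S) = √(S + s*(-1 + s)/(-2 + s)) (m(s, S) = √(s*(-1 + s)/(-2 + s) + S) = √(S + s*(-1 + s)/(-2 + s)))
130*m(u(1, 3), 10/10) + 52 = 130*√(((10/10)*(-2 + 1) + 1*(-1 + 1))/(-2 + 1)) + 52 = 130*√(((10*(⅒))*(-1) + 1*0)/(-1)) + 52 = 130*√(-(1*(-1) + 0)) + 52 = 130*√(-(-1 + 0)) + 52 = 130*√(-1*(-1)) + 52 = 130*√1 + 52 = 130*1 + 52 = 130 + 52 = 182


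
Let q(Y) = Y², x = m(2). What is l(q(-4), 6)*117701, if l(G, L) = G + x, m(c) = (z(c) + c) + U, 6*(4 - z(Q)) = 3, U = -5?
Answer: 3884133/2 ≈ 1.9421e+6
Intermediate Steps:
z(Q) = 7/2 (z(Q) = 4 - ⅙*3 = 4 - ½ = 7/2)
m(c) = -3/2 + c (m(c) = (7/2 + c) - 5 = -3/2 + c)
x = ½ (x = -3/2 + 2 = ½ ≈ 0.50000)
l(G, L) = ½ + G (l(G, L) = G + ½ = ½ + G)
l(q(-4), 6)*117701 = (½ + (-4)²)*117701 = (½ + 16)*117701 = (33/2)*117701 = 3884133/2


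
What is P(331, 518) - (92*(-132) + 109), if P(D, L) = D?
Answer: 12366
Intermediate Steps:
P(331, 518) - (92*(-132) + 109) = 331 - (92*(-132) + 109) = 331 - (-12144 + 109) = 331 - 1*(-12035) = 331 + 12035 = 12366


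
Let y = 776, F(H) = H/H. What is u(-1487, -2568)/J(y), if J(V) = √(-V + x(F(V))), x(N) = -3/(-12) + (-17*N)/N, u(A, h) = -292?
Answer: 584*I*√3171/3171 ≈ 10.371*I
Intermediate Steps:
F(H) = 1
x(N) = -67/4 (x(N) = -3*(-1/12) - 17 = ¼ - 17 = -67/4)
J(V) = √(-67/4 - V) (J(V) = √(-V - 67/4) = √(-67/4 - V))
u(-1487, -2568)/J(y) = -292*2/√(-67 - 4*776) = -292*2/√(-67 - 3104) = -292*(-2*I*√3171/3171) = -(-584)*I*√3171/3171 = 584*I*√3171/3171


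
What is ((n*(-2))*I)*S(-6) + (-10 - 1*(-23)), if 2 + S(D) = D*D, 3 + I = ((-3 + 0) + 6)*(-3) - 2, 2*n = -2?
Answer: -939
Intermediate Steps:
n = -1 (n = (½)*(-2) = -1)
I = -14 (I = -3 + (((-3 + 0) + 6)*(-3) - 2) = -3 + ((-3 + 6)*(-3) - 2) = -3 + (3*(-3) - 2) = -3 + (-9 - 2) = -3 - 11 = -14)
S(D) = -2 + D² (S(D) = -2 + D*D = -2 + D²)
((n*(-2))*I)*S(-6) + (-10 - 1*(-23)) = (-1*(-2)*(-14))*(-2 + (-6)²) + (-10 - 1*(-23)) = (2*(-14))*(-2 + 36) + (-10 + 23) = -28*34 + 13 = -952 + 13 = -939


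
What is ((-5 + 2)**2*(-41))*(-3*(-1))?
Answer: -1107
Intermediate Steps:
((-5 + 2)**2*(-41))*(-3*(-1)) = ((-3)**2*(-41))*3 = (9*(-41))*3 = -369*3 = -1107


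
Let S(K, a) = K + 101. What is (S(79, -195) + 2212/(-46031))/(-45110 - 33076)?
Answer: -4141684/1799489883 ≈ -0.0023016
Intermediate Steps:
S(K, a) = 101 + K
(S(79, -195) + 2212/(-46031))/(-45110 - 33076) = ((101 + 79) + 2212/(-46031))/(-45110 - 33076) = (180 + 2212*(-1/46031))/(-78186) = (180 - 2212/46031)*(-1/78186) = (8283368/46031)*(-1/78186) = -4141684/1799489883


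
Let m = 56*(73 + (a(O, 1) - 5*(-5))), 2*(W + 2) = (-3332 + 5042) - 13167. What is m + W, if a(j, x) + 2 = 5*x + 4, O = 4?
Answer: 299/2 ≈ 149.50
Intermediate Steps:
a(j, x) = 2 + 5*x (a(j, x) = -2 + (5*x + 4) = -2 + (4 + 5*x) = 2 + 5*x)
W = -11461/2 (W = -2 + ((-3332 + 5042) - 13167)/2 = -2 + (1710 - 13167)/2 = -2 + (½)*(-11457) = -2 - 11457/2 = -11461/2 ≈ -5730.5)
m = 5880 (m = 56*(73 + ((2 + 5*1) - 5*(-5))) = 56*(73 + ((2 + 5) + 25)) = 56*(73 + (7 + 25)) = 56*(73 + 32) = 56*105 = 5880)
m + W = 5880 - 11461/2 = 299/2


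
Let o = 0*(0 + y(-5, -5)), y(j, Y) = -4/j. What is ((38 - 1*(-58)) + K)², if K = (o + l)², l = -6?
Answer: 17424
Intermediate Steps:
o = 0 (o = 0*(0 - 4/(-5)) = 0*(0 - 4*(-⅕)) = 0*(0 + ⅘) = 0*(⅘) = 0)
K = 36 (K = (0 - 6)² = (-6)² = 36)
((38 - 1*(-58)) + K)² = ((38 - 1*(-58)) + 36)² = ((38 + 58) + 36)² = (96 + 36)² = 132² = 17424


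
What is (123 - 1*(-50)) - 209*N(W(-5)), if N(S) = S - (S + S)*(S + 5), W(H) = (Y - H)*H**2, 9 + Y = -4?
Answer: 16343973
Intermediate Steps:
Y = -13 (Y = -9 - 4 = -13)
W(H) = H**2*(-13 - H) (W(H) = (-13 - H)*H**2 = H**2*(-13 - H))
N(S) = S - 2*S*(5 + S)
(123 - 1*(-50)) - 209*N(W(-5)) = (123 - 1*(-50)) - (-209)*(-5)**2*(-13 - 1*(-5))*(9 + 2*((-5)**2*(-13 - 1*(-5)))) = (123 + 50) - (-209)*25*(-13 + 5)*(9 + 2*(25*(-13 + 5))) = 173 - (-209)*25*(-8)*(9 + 2*(25*(-8))) = 173 - (-209)*(-200)*(9 + 2*(-200)) = 173 - (-209)*(-200)*(9 - 400) = 173 - (-209)*(-200)*(-391) = 173 - 209*(-78200) = 173 + 16343800 = 16343973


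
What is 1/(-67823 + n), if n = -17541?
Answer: -1/85364 ≈ -1.1715e-5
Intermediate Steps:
1/(-67823 + n) = 1/(-67823 - 17541) = 1/(-85364) = -1/85364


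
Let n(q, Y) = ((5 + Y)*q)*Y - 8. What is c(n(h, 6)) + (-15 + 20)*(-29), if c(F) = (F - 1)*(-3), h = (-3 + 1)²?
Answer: -910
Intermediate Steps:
h = 4 (h = (-2)² = 4)
n(q, Y) = -8 + Y*q*(5 + Y) (n(q, Y) = (q*(5 + Y))*Y - 8 = Y*q*(5 + Y) - 8 = -8 + Y*q*(5 + Y))
c(F) = 3 - 3*F (c(F) = (-1 + F)*(-3) = 3 - 3*F)
c(n(h, 6)) + (-15 + 20)*(-29) = (3 - 3*(-8 + 4*6² + 5*6*4)) + (-15 + 20)*(-29) = (3 - 3*(-8 + 4*36 + 120)) + 5*(-29) = (3 - 3*(-8 + 144 + 120)) - 145 = (3 - 3*256) - 145 = (3 - 768) - 145 = -765 - 145 = -910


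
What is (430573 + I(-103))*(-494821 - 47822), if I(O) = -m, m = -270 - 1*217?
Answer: -233911691580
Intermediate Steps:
m = -487 (m = -270 - 217 = -487)
I(O) = 487 (I(O) = -1*(-487) = 487)
(430573 + I(-103))*(-494821 - 47822) = (430573 + 487)*(-494821 - 47822) = 431060*(-542643) = -233911691580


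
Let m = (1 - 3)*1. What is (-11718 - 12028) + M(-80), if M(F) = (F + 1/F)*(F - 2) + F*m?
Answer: -680999/40 ≈ -17025.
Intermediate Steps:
m = -2 (m = -2*1 = -2)
M(F) = -2*F + (-2 + F)*(F + 1/F) (M(F) = (F + 1/F)*(F - 2) + F*(-2) = (F + 1/F)*(-2 + F) - 2*F = (-2 + F)*(F + 1/F) - 2*F = -2*F + (-2 + F)*(F + 1/F))
(-11718 - 12028) + M(-80) = (-11718 - 12028) + (1 + (-80)² - 4*(-80) - 2/(-80)) = -23746 + (1 + 6400 + 320 - 2*(-1/80)) = -23746 + (1 + 6400 + 320 + 1/40) = -23746 + 268841/40 = -680999/40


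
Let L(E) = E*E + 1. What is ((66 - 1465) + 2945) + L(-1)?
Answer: 1548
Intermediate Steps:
L(E) = 1 + E² (L(E) = E² + 1 = 1 + E²)
((66 - 1465) + 2945) + L(-1) = ((66 - 1465) + 2945) + (1 + (-1)²) = (-1399 + 2945) + (1 + 1) = 1546 + 2 = 1548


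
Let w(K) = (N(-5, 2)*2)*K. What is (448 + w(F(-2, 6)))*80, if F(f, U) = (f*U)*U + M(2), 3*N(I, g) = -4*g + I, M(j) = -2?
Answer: 261440/3 ≈ 87147.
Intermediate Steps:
N(I, g) = -4*g/3 + I/3 (N(I, g) = (-4*g + I)/3 = (I - 4*g)/3 = -4*g/3 + I/3)
F(f, U) = -2 + f*U² (F(f, U) = (f*U)*U - 2 = (U*f)*U - 2 = f*U² - 2 = -2 + f*U²)
w(K) = -26*K/3 (w(K) = ((-4/3*2 + (⅓)*(-5))*2)*K = ((-8/3 - 5/3)*2)*K = (-13/3*2)*K = -26*K/3)
(448 + w(F(-2, 6)))*80 = (448 - 26*(-2 - 2*6²)/3)*80 = (448 - 26*(-2 - 2*36)/3)*80 = (448 - 26*(-2 - 72)/3)*80 = (448 - 26/3*(-74))*80 = (448 + 1924/3)*80 = (3268/3)*80 = 261440/3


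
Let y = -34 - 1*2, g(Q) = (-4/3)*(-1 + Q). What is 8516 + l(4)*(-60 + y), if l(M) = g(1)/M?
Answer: 8516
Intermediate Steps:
g(Q) = 4/3 - 4*Q/3 (g(Q) = (-4*⅓)*(-1 + Q) = -4*(-1 + Q)/3 = 4/3 - 4*Q/3)
y = -36 (y = -34 - 2 = -36)
l(M) = 0 (l(M) = (4/3 - 4/3*1)/M = (4/3 - 4/3)/M = 0/M = 0)
8516 + l(4)*(-60 + y) = 8516 + 0*(-60 - 36) = 8516 + 0*(-96) = 8516 + 0 = 8516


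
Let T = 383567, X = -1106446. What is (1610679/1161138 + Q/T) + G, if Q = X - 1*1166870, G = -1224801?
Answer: -181832270312333887/148458073082 ≈ -1.2248e+6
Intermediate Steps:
Q = -2273316 (Q = -1106446 - 1*1166870 = -1106446 - 1166870 = -2273316)
(1610679/1161138 + Q/T) + G = (1610679/1161138 - 2273316/383567) - 1224801 = (1610679*(1/1161138) - 2273316*1/383567) - 1224801 = (536893/387046 - 2273316/383567) - 1224801 = -673943427205/148458073082 - 1224801 = -181832270312333887/148458073082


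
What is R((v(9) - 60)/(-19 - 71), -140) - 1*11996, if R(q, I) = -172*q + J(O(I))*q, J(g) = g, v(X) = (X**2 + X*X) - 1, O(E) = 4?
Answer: -177112/15 ≈ -11807.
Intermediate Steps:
v(X) = -1 + 2*X**2 (v(X) = (X**2 + X**2) - 1 = 2*X**2 - 1 = -1 + 2*X**2)
R(q, I) = -168*q (R(q, I) = -172*q + 4*q = -168*q)
R((v(9) - 60)/(-19 - 71), -140) - 1*11996 = -168*((-1 + 2*9**2) - 60)/(-19 - 71) - 1*11996 = -168*((-1 + 2*81) - 60)/(-90) - 11996 = -168*((-1 + 162) - 60)*(-1)/90 - 11996 = -168*(161 - 60)*(-1)/90 - 11996 = -16968*(-1)/90 - 11996 = -168*(-101/90) - 11996 = 2828/15 - 11996 = -177112/15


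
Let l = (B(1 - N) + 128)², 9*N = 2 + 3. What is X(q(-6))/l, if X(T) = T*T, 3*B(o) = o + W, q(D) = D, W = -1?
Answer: 26244/11909401 ≈ 0.0022036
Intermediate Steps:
N = 5/9 (N = (2 + 3)/9 = (⅑)*5 = 5/9 ≈ 0.55556)
B(o) = -⅓ + o/3 (B(o) = (o - 1)/3 = (-1 + o)/3 = -⅓ + o/3)
X(T) = T²
l = 11909401/729 (l = ((-⅓ + (1 - 1*5/9)/3) + 128)² = ((-⅓ + (1 - 5/9)/3) + 128)² = ((-⅓ + (⅓)*(4/9)) + 128)² = ((-⅓ + 4/27) + 128)² = (-5/27 + 128)² = (3451/27)² = 11909401/729 ≈ 16337.)
X(q(-6))/l = (-6)²/(11909401/729) = 36*(729/11909401) = 26244/11909401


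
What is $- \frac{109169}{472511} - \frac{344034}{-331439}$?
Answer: $\frac{126376985183}{156608573329} \approx 0.80696$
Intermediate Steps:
$- \frac{109169}{472511} - \frac{344034}{-331439} = \left(-109169\right) \frac{1}{472511} - - \frac{344034}{331439} = - \frac{109169}{472511} + \frac{344034}{331439} = \frac{126376985183}{156608573329}$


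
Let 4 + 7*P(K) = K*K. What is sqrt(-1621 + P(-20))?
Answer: I*sqrt(76657)/7 ≈ 39.553*I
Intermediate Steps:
P(K) = -4/7 + K**2/7 (P(K) = -4/7 + (K*K)/7 = -4/7 + K**2/7)
sqrt(-1621 + P(-20)) = sqrt(-1621 + (-4/7 + (1/7)*(-20)**2)) = sqrt(-1621 + (-4/7 + (1/7)*400)) = sqrt(-1621 + (-4/7 + 400/7)) = sqrt(-1621 + 396/7) = sqrt(-10951/7) = I*sqrt(76657)/7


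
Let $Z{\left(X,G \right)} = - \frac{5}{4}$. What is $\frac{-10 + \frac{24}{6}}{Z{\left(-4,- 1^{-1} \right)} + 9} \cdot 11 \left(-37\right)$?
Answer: $\frac{9768}{31} \approx 315.1$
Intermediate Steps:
$Z{\left(X,G \right)} = - \frac{5}{4}$ ($Z{\left(X,G \right)} = \left(-5\right) \frac{1}{4} = - \frac{5}{4}$)
$\frac{-10 + \frac{24}{6}}{Z{\left(-4,- 1^{-1} \right)} + 9} \cdot 11 \left(-37\right) = \frac{-10 + \frac{24}{6}}{- \frac{5}{4} + 9} \cdot 11 \left(-37\right) = \frac{-10 + 24 \cdot \frac{1}{6}}{\frac{31}{4}} \cdot 11 \left(-37\right) = \left(-10 + 4\right) \frac{4}{31} \cdot 11 \left(-37\right) = \left(-6\right) \frac{4}{31} \cdot 11 \left(-37\right) = \left(- \frac{24}{31}\right) 11 \left(-37\right) = \left(- \frac{264}{31}\right) \left(-37\right) = \frac{9768}{31}$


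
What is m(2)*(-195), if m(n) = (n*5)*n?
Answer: -3900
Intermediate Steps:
m(n) = 5*n² (m(n) = (5*n)*n = 5*n²)
m(2)*(-195) = (5*2²)*(-195) = (5*4)*(-195) = 20*(-195) = -3900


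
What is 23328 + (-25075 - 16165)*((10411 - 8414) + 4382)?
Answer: -263046632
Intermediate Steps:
23328 + (-25075 - 16165)*((10411 - 8414) + 4382) = 23328 - 41240*(1997 + 4382) = 23328 - 41240*6379 = 23328 - 263069960 = -263046632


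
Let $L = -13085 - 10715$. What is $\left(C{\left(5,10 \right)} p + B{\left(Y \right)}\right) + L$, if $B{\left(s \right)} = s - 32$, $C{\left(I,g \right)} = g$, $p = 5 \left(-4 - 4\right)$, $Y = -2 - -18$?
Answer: $-24216$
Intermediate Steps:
$L = -23800$
$Y = 16$ ($Y = -2 + 18 = 16$)
$p = -40$ ($p = 5 \left(-8\right) = -40$)
$B{\left(s \right)} = -32 + s$
$\left(C{\left(5,10 \right)} p + B{\left(Y \right)}\right) + L = \left(10 \left(-40\right) + \left(-32 + 16\right)\right) - 23800 = \left(-400 - 16\right) - 23800 = -416 - 23800 = -24216$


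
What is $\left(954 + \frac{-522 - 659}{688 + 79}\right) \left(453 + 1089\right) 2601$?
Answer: $\frac{2929995428454}{767} \approx 3.8201 \cdot 10^{9}$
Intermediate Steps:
$\left(954 + \frac{-522 - 659}{688 + 79}\right) \left(453 + 1089\right) 2601 = \left(954 - \frac{1181}{767}\right) 1542 \cdot 2601 = \frac{730537}{767} \cdot 1542 \cdot 2601 = \frac{1126488054}{767} \cdot 2601 = \frac{2929995428454}{767}$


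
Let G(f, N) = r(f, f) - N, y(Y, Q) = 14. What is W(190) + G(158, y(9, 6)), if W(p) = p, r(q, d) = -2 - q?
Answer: 16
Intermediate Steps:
G(f, N) = -2 - N - f (G(f, N) = (-2 - f) - N = -2 - N - f)
W(190) + G(158, y(9, 6)) = 190 + (-2 - 1*14 - 1*158) = 190 + (-2 - 14 - 158) = 190 - 174 = 16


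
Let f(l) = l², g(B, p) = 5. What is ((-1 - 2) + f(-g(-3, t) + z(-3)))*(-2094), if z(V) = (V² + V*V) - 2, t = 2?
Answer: -247092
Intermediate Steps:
z(V) = -2 + 2*V² (z(V) = (V² + V²) - 2 = 2*V² - 2 = -2 + 2*V²)
((-1 - 2) + f(-g(-3, t) + z(-3)))*(-2094) = ((-1 - 2) + (-1*5 + (-2 + 2*(-3)²))²)*(-2094) = (-3 + (-5 + (-2 + 2*9))²)*(-2094) = (-3 + (-5 + (-2 + 18))²)*(-2094) = (-3 + (-5 + 16)²)*(-2094) = (-3 + 11²)*(-2094) = (-3 + 121)*(-2094) = 118*(-2094) = -247092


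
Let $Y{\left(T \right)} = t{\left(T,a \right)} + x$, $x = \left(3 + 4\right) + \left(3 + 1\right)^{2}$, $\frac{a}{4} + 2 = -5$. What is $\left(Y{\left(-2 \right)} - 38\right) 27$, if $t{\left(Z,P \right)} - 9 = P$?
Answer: $-918$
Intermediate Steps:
$a = -28$ ($a = -8 + 4 \left(-5\right) = -8 - 20 = -28$)
$t{\left(Z,P \right)} = 9 + P$
$x = 23$ ($x = 7 + 4^{2} = 7 + 16 = 23$)
$Y{\left(T \right)} = 4$ ($Y{\left(T \right)} = \left(9 - 28\right) + 23 = -19 + 23 = 4$)
$\left(Y{\left(-2 \right)} - 38\right) 27 = \left(4 - 38\right) 27 = \left(-34\right) 27 = -918$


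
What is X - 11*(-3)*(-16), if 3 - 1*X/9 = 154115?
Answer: -1387536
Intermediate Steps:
X = -1387008 (X = 27 - 9*154115 = 27 - 1387035 = -1387008)
X - 11*(-3)*(-16) = -1387008 - 11*(-3)*(-16) = -1387008 + 33*(-16) = -1387008 - 528 = -1387536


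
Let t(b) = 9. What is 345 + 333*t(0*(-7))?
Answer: 3342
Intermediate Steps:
345 + 333*t(0*(-7)) = 345 + 333*9 = 345 + 2997 = 3342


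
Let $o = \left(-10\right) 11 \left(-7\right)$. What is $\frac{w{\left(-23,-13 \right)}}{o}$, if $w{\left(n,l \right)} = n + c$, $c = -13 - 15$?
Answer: $- \frac{51}{770} \approx -0.066234$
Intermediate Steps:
$c = -28$
$w{\left(n,l \right)} = -28 + n$ ($w{\left(n,l \right)} = n - 28 = -28 + n$)
$o = 770$ ($o = \left(-110\right) \left(-7\right) = 770$)
$\frac{w{\left(-23,-13 \right)}}{o} = \frac{-28 - 23}{770} = \left(-51\right) \frac{1}{770} = - \frac{51}{770}$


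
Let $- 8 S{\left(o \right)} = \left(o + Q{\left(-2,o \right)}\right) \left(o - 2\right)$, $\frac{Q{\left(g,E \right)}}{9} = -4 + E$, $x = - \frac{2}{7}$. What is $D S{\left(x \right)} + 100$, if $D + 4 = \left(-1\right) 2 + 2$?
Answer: $\frac{7076}{49} \approx 144.41$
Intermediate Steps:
$x = - \frac{2}{7}$ ($x = \left(-2\right) \frac{1}{7} = - \frac{2}{7} \approx -0.28571$)
$D = -4$ ($D = -4 + \left(\left(-1\right) 2 + 2\right) = -4 + \left(-2 + 2\right) = -4 + 0 = -4$)
$Q{\left(g,E \right)} = -36 + 9 E$ ($Q{\left(g,E \right)} = 9 \left(-4 + E\right) = -36 + 9 E$)
$S{\left(o \right)} = - \frac{\left(-36 + 10 o\right) \left(-2 + o\right)}{8}$ ($S{\left(o \right)} = - \frac{\left(o + \left(-36 + 9 o\right)\right) \left(o - 2\right)}{8} = - \frac{\left(-36 + 10 o\right) \left(-2 + o\right)}{8}$)
$D S{\left(x \right)} + 100 = - 4 \left(-9 + 7 \left(- \frac{2}{7}\right) - \frac{5 \left(- \frac{2}{7}\right)^{2}}{4}\right) + 100 = - 4 \left(-9 - 2 - \frac{5}{49}\right) + 100 = \left(-4\right) \left(- \frac{544}{49}\right) + 100 = \frac{2176}{49} + 100 = \frac{7076}{49}$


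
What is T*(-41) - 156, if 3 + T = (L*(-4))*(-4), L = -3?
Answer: 1935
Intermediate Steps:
T = -51 (T = -3 - 3*(-4)*(-4) = -3 + 12*(-4) = -3 - 48 = -51)
T*(-41) - 156 = -51*(-41) - 156 = 2091 - 156 = 1935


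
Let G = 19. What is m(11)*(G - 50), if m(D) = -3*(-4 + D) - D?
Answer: 992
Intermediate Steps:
m(D) = 12 - 4*D (m(D) = (12 - 3*D) - D = 12 - 4*D)
m(11)*(G - 50) = (12 - 4*11)*(19 - 50) = (12 - 44)*(-31) = -32*(-31) = 992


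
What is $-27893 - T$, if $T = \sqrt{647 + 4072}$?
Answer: $-27893 - 11 \sqrt{39} \approx -27962.0$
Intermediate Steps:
$T = 11 \sqrt{39}$ ($T = \sqrt{4719} = 11 \sqrt{39} \approx 68.695$)
$-27893 - T = -27893 - 11 \sqrt{39}$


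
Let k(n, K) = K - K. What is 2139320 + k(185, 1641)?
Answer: 2139320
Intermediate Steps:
k(n, K) = 0
2139320 + k(185, 1641) = 2139320 + 0 = 2139320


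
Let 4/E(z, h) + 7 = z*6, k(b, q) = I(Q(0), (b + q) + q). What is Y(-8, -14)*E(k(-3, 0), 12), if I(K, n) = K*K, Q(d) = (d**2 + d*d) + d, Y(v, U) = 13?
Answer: -52/7 ≈ -7.4286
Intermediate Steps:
Q(d) = d + 2*d**2 (Q(d) = (d**2 + d**2) + d = 2*d**2 + d = d + 2*d**2)
I(K, n) = K**2
k(b, q) = 0 (k(b, q) = (0*(1 + 2*0))**2 = (0*(1 + 0))**2 = (0*1)**2 = 0**2 = 0)
E(z, h) = 4/(-7 + 6*z) (E(z, h) = 4/(-7 + z*6) = 4/(-7 + 6*z))
Y(-8, -14)*E(k(-3, 0), 12) = 13*(4/(-7 + 6*0)) = 13*(4/(-7 + 0)) = 13*(4/(-7)) = 13*(4*(-1/7)) = 13*(-4/7) = -52/7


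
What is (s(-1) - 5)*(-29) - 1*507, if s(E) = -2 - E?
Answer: -333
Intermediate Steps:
(s(-1) - 5)*(-29) - 1*507 = ((-2 - 1*(-1)) - 5)*(-29) - 1*507 = ((-2 + 1) - 5)*(-29) - 507 = (-1 - 5)*(-29) - 507 = -6*(-29) - 507 = 174 - 507 = -333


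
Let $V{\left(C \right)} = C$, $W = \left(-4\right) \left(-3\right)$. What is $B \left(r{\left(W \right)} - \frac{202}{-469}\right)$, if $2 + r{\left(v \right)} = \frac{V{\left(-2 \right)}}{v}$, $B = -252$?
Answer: $\frac{29310}{67} \approx 437.46$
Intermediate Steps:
$W = 12$
$r{\left(v \right)} = -2 - \frac{2}{v}$
$B \left(r{\left(W \right)} - \frac{202}{-469}\right) = - 252 \left(\left(-2 - \frac{2}{12}\right) - \frac{202}{-469}\right) = - 252 \left(\left(-2 - \frac{1}{6}\right) - - \frac{202}{469}\right) = - 252 \left(\left(-2 - \frac{1}{6}\right) + \frac{202}{469}\right) = - 252 \left(- \frac{13}{6} + \frac{202}{469}\right) = \left(-252\right) \left(- \frac{4885}{2814}\right) = \frac{29310}{67}$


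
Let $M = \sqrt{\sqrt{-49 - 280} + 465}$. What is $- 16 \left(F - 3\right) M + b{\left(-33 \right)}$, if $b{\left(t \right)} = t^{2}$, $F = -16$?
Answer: $1089 + 304 \sqrt{465 + i \sqrt{329}} \approx 7645.7 + 127.83 i$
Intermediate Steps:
$M = \sqrt{465 + i \sqrt{329}}$ ($M = \sqrt{\sqrt{-329} + 465} = \sqrt{i \sqrt{329} + 465} = \sqrt{465 + i \sqrt{329}} \approx 21.568 + 0.4205 i$)
$- 16 \left(F - 3\right) M + b{\left(-33 \right)} = - 16 \left(-16 - 3\right) \sqrt{465 + i \sqrt{329}} + \left(-33\right)^{2} = \left(-16\right) \left(-19\right) \sqrt{465 + i \sqrt{329}} + 1089 = 304 \sqrt{465 + i \sqrt{329}} + 1089 = 1089 + 304 \sqrt{465 + i \sqrt{329}}$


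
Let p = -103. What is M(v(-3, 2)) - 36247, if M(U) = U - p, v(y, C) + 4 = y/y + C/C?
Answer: -36146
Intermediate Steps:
v(y, C) = -2 (v(y, C) = -4 + (y/y + C/C) = -4 + (1 + 1) = -4 + 2 = -2)
M(U) = 103 + U (M(U) = U - 1*(-103) = U + 103 = 103 + U)
M(v(-3, 2)) - 36247 = (103 - 2) - 36247 = 101 - 36247 = -36146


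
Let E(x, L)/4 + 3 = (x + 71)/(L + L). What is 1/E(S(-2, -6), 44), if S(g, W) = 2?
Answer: -22/191 ≈ -0.11518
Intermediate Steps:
E(x, L) = -12 + 2*(71 + x)/L (E(x, L) = -12 + 4*((x + 71)/(L + L)) = -12 + 4*((71 + x)/((2*L))) = -12 + 4*((71 + x)*(1/(2*L))) = -12 + 4*((71 + x)/(2*L)) = -12 + 2*(71 + x)/L)
1/E(S(-2, -6), 44) = 1/(2*(71 + 2 - 6*44)/44) = 1/(2*(1/44)*(71 + 2 - 264)) = 1/(2*(1/44)*(-191)) = 1/(-191/22) = -22/191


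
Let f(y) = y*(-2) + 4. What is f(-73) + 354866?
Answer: 355016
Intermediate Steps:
f(y) = 4 - 2*y (f(y) = -2*y + 4 = 4 - 2*y)
f(-73) + 354866 = (4 - 2*(-73)) + 354866 = (4 + 146) + 354866 = 150 + 354866 = 355016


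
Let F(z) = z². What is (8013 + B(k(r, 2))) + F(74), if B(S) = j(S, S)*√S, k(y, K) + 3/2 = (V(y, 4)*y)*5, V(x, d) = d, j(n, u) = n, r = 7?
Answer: 13489 + 277*√554/4 ≈ 15119.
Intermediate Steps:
k(y, K) = -3/2 + 20*y (k(y, K) = -3/2 + (4*y)*5 = -3/2 + 20*y)
B(S) = S^(3/2) (B(S) = S*√S = S^(3/2))
(8013 + B(k(r, 2))) + F(74) = (8013 + (-3/2 + 20*7)^(3/2)) + 74² = (8013 + (-3/2 + 140)^(3/2)) + 5476 = (8013 + (277/2)^(3/2)) + 5476 = (8013 + 277*√554/4) + 5476 = 13489 + 277*√554/4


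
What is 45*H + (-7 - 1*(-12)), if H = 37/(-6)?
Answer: -545/2 ≈ -272.50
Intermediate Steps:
H = -37/6 (H = 37*(-1/6) = -37/6 ≈ -6.1667)
45*H + (-7 - 1*(-12)) = 45*(-37/6) + (-7 - 1*(-12)) = -555/2 + (-7 + 12) = -555/2 + 5 = -545/2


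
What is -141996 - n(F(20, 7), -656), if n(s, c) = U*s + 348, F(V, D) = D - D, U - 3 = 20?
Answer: -142344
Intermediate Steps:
U = 23 (U = 3 + 20 = 23)
F(V, D) = 0
n(s, c) = 348 + 23*s (n(s, c) = 23*s + 348 = 348 + 23*s)
-141996 - n(F(20, 7), -656) = -141996 - (348 + 23*0) = -141996 - (348 + 0) = -141996 - 1*348 = -141996 - 348 = -142344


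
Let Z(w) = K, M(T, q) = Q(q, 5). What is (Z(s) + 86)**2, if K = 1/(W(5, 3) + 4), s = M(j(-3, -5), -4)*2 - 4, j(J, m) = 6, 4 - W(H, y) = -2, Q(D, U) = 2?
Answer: 741321/100 ≈ 7413.2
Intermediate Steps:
W(H, y) = 6 (W(H, y) = 4 - 1*(-2) = 4 + 2 = 6)
M(T, q) = 2
s = 0 (s = 2*2 - 4 = 4 - 4 = 0)
K = 1/10 (K = 1/(6 + 4) = 1/10 ≈ 0.10000)
Z(w) = 1/10
(Z(s) + 86)**2 = (1/10 + 86)**2 = (861/10)**2 = 741321/100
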